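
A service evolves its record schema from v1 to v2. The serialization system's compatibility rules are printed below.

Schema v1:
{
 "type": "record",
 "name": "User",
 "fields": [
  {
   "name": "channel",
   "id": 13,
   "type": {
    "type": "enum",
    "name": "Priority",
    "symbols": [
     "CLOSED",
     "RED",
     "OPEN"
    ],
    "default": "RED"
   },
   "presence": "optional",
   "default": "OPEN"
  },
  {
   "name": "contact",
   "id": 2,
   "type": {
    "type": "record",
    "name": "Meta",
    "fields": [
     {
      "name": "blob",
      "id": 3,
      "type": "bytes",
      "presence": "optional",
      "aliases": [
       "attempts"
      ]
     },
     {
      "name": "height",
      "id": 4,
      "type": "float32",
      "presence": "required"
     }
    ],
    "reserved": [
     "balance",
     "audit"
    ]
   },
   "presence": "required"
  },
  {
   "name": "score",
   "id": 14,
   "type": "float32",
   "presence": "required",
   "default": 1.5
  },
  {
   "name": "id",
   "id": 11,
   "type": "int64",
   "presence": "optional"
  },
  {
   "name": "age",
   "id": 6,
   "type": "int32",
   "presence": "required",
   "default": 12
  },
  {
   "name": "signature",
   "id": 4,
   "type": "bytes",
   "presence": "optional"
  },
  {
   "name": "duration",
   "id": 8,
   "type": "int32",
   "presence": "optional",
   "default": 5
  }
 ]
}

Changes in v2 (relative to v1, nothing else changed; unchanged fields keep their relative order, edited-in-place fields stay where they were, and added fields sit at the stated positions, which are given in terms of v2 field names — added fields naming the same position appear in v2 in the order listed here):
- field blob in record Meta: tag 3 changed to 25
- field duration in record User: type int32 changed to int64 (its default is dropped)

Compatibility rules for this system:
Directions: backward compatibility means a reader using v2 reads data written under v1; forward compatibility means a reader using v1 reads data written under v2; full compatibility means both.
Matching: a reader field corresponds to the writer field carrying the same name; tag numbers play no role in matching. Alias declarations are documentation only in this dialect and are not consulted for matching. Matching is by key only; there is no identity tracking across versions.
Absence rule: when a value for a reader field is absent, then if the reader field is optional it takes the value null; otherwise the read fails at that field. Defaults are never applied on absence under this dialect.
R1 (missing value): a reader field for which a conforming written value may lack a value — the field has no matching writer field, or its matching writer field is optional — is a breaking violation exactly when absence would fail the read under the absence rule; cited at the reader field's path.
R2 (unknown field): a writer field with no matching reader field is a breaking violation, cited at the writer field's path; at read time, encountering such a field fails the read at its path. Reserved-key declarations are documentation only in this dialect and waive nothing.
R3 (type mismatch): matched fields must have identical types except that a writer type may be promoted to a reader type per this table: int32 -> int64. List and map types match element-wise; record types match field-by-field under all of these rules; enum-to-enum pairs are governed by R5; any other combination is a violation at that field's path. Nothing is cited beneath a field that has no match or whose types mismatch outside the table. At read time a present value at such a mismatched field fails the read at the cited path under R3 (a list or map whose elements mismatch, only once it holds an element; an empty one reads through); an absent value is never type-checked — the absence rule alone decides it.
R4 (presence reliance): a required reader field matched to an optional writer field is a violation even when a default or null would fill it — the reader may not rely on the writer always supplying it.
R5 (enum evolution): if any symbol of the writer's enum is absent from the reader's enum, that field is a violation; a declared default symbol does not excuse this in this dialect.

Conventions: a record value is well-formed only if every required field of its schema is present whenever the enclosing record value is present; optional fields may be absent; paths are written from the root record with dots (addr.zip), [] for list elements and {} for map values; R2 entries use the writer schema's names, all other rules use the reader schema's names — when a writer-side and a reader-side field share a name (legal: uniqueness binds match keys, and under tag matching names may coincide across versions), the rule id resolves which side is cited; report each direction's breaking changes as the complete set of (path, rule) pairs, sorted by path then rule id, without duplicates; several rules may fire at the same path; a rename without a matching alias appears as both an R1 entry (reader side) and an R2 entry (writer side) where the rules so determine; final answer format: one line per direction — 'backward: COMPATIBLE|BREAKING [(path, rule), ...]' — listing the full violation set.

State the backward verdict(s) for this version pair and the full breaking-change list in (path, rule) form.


each type pair in User: writer, then reader
backward pass over User, reader schema v2, writer schema v1:
  writer optional, Priority -> Priority: reader channel maps from writer channel
  writer required, Meta -> Meta: reader contact maps from writer contact
  writer required, float32 -> float32: reader score maps from writer score
  writer optional, int64 -> int64: reader id maps from writer id
  writer required, int32 -> int32: reader age maps from writer age
  writer optional, bytes -> bytes: reader signature maps from writer signature
  writer optional, int32 -> int64: reader duration maps from writer duration
  writer optional, bytes -> bytes: reader contact.blob maps from writer contact.blob
  writer required, float32 -> float32: reader contact.height maps from writer contact.height
  nothing fires on User: backward is COMPATIBLE
checking off the User differences that do not matter here:
  field blob in record Meta: tag 3 changed to 25 -> inert for the asked User verdict: nothing fires
  field duration in record User: type int32 changed to int64 (its default is dropped) -> fires only in the forward direction of User, which is not asked here

backward: COMPATIBLE []


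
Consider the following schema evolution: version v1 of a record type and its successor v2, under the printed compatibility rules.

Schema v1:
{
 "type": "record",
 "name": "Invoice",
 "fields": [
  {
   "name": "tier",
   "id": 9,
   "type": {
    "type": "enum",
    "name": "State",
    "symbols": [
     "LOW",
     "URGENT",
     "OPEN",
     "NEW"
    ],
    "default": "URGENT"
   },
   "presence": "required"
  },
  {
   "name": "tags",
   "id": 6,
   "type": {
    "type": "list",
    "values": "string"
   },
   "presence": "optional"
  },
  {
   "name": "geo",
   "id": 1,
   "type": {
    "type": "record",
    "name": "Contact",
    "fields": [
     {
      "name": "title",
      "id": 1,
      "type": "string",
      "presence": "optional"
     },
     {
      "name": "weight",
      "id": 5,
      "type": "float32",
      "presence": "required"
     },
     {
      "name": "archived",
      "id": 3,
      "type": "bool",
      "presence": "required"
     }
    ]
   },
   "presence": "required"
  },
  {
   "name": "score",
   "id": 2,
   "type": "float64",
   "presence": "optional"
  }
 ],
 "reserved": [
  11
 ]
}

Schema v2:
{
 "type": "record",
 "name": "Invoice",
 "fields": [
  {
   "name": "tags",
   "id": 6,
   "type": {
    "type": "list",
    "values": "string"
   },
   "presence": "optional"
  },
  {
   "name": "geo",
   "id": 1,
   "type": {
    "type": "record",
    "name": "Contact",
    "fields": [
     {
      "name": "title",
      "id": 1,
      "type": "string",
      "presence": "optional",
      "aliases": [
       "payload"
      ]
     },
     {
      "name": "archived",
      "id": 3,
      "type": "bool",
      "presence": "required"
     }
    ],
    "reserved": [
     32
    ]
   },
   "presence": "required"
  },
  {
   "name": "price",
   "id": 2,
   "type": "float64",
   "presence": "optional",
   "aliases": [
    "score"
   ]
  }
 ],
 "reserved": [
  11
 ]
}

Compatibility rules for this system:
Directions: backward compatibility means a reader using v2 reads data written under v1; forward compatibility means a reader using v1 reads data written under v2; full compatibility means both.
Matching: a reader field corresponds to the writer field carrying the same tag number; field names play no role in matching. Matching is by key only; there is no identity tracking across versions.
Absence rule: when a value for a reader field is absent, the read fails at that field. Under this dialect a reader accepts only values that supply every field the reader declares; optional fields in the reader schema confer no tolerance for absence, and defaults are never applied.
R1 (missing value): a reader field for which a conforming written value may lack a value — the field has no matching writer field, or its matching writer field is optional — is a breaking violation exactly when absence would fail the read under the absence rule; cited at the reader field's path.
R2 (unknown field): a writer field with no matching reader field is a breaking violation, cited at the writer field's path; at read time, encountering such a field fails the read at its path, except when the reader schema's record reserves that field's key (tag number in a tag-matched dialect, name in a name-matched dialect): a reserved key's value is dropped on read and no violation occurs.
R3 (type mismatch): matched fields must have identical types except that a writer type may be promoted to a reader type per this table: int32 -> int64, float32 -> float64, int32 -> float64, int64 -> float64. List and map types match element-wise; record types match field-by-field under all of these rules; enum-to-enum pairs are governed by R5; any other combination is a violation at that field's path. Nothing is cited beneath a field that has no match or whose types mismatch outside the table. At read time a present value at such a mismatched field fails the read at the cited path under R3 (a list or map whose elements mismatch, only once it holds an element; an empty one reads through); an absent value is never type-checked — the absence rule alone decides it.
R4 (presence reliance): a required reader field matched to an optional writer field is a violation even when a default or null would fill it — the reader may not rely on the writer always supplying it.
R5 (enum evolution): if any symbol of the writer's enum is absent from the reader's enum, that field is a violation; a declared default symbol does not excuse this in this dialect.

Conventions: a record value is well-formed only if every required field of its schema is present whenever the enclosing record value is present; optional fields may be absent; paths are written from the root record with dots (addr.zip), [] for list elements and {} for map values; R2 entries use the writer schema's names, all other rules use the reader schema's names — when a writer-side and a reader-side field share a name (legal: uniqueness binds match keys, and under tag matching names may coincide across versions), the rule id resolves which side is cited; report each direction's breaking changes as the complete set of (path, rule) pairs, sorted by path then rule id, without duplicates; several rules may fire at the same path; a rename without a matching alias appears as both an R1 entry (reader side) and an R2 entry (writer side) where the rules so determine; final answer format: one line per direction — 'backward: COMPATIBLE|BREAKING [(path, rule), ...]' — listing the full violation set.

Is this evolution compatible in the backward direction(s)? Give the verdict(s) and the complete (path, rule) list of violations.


backward: BREAKING [(geo.title, R1), (geo.weight, R2), (price, R1), (tags, R1), (tier, R2)]

in Invoice below, arrows point writer -> reader
backward for Invoice (reader v2, writer v1):
  tags: list<string> -> list<string>, writer optional; from tags
  geo: Contact -> Contact, writer required; from geo
  price: float64 -> float64, writer optional; from score
  writer field tier has no reader counterpart
  geo.title: string -> string, writer optional; from geo.title
  geo.archived: bool -> bool, writer required; from geo.archived
  writer field geo.weight has no reader counterpart
  R1 fires at geo.title
  R2 fires at geo.weight
  R1 fires at price
  R1 fires at tags
  R2 fires at tier
  => 5 violation(s): backward is BREAKING for Invoice


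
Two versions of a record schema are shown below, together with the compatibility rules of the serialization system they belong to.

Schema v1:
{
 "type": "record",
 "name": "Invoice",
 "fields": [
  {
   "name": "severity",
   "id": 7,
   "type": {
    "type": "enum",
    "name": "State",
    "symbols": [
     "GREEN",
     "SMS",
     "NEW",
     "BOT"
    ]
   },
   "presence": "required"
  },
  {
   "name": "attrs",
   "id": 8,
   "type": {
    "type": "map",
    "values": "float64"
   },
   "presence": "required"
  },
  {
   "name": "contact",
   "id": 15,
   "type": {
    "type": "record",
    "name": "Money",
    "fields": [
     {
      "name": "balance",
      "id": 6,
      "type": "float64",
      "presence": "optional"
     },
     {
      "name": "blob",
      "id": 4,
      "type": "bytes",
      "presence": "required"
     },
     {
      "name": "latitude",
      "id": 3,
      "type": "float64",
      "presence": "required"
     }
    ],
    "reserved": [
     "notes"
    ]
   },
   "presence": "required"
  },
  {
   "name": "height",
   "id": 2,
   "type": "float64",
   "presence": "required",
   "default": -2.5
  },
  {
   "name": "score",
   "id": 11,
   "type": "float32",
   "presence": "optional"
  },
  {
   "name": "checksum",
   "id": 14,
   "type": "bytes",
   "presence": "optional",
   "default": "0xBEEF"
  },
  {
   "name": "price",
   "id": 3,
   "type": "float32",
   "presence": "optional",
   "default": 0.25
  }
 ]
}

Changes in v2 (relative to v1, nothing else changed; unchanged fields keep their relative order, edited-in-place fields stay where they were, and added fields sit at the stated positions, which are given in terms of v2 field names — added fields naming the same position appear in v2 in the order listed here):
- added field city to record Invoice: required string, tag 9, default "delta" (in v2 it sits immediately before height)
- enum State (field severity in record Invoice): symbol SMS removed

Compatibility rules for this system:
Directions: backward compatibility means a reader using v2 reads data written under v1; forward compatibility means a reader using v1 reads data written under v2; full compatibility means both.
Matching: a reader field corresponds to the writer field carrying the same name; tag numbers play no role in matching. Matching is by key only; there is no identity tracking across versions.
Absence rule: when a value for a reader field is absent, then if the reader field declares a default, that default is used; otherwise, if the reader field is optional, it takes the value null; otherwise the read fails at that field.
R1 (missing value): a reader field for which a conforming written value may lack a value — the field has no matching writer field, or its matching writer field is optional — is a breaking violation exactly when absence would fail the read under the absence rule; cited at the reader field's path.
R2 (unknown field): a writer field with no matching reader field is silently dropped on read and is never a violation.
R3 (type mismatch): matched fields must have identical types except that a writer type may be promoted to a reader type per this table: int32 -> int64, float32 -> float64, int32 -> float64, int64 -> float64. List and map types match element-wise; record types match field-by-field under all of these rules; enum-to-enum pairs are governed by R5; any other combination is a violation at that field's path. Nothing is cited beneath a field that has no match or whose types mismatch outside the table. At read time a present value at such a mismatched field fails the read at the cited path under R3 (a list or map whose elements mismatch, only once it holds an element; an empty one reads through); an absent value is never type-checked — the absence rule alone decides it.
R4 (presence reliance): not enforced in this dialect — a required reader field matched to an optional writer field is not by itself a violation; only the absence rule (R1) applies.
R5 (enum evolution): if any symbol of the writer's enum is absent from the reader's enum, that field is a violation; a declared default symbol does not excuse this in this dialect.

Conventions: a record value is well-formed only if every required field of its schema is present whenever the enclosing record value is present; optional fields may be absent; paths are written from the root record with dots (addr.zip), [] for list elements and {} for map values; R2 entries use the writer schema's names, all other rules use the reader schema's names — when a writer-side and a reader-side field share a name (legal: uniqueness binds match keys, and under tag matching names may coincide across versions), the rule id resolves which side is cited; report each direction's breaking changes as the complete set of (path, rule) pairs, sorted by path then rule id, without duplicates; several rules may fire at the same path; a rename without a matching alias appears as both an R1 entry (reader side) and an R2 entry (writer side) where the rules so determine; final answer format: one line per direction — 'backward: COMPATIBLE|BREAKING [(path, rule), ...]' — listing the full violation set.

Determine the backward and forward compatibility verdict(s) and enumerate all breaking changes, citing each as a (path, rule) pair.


backward: BREAKING [(severity, R5)]; forward: COMPATIBLE []

each type pair in Invoice: writer, then reader
backward analysis of Invoice with v2 as reader and v1 as writer:
  severity: State -> State, writer required; from severity
  attrs: map<string, float64> -> map<string, float64>, writer required; from attrs
  contact: Money -> Money, writer required; from contact
  no writer field matches reader city
  height: float64 -> float64, writer required; from height
  score: float32 -> float32, writer optional; from score
  checksum: bytes -> bytes, writer optional; from checksum
  price: float32 -> float32, writer optional; from price
  contact.balance: float64 -> float64, writer optional; from contact.balance
  contact.blob: bytes -> bytes, writer required; from contact.blob
  contact.latitude: float64 -> float64, writer required; from contact.latitude
  violation R5 at severity
  backward on Invoice therefore BREAKING (1)
forward analysis of Invoice with v1 as reader and v2 as writer:
  severity: State -> State, writer required; from severity
  attrs: map<string, float64> -> map<string, float64>, writer required; from attrs
  contact: Money -> Money, writer required; from contact
  height: float64 -> float64, writer required; from height
  score: float32 -> float32, writer optional; from score
  checksum: bytes -> bytes, writer optional; from checksum
  price: float32 -> float32, writer optional; from price
  writer city: unknown to reader
  contact.balance: float64 -> float64, writer optional; from contact.balance
  contact.blob: bytes -> bytes, writer required; from contact.blob
  contact.latitude: float64 -> float64, writer required; from contact.latitude
  nothing fires on Invoice: forward is COMPATIBLE


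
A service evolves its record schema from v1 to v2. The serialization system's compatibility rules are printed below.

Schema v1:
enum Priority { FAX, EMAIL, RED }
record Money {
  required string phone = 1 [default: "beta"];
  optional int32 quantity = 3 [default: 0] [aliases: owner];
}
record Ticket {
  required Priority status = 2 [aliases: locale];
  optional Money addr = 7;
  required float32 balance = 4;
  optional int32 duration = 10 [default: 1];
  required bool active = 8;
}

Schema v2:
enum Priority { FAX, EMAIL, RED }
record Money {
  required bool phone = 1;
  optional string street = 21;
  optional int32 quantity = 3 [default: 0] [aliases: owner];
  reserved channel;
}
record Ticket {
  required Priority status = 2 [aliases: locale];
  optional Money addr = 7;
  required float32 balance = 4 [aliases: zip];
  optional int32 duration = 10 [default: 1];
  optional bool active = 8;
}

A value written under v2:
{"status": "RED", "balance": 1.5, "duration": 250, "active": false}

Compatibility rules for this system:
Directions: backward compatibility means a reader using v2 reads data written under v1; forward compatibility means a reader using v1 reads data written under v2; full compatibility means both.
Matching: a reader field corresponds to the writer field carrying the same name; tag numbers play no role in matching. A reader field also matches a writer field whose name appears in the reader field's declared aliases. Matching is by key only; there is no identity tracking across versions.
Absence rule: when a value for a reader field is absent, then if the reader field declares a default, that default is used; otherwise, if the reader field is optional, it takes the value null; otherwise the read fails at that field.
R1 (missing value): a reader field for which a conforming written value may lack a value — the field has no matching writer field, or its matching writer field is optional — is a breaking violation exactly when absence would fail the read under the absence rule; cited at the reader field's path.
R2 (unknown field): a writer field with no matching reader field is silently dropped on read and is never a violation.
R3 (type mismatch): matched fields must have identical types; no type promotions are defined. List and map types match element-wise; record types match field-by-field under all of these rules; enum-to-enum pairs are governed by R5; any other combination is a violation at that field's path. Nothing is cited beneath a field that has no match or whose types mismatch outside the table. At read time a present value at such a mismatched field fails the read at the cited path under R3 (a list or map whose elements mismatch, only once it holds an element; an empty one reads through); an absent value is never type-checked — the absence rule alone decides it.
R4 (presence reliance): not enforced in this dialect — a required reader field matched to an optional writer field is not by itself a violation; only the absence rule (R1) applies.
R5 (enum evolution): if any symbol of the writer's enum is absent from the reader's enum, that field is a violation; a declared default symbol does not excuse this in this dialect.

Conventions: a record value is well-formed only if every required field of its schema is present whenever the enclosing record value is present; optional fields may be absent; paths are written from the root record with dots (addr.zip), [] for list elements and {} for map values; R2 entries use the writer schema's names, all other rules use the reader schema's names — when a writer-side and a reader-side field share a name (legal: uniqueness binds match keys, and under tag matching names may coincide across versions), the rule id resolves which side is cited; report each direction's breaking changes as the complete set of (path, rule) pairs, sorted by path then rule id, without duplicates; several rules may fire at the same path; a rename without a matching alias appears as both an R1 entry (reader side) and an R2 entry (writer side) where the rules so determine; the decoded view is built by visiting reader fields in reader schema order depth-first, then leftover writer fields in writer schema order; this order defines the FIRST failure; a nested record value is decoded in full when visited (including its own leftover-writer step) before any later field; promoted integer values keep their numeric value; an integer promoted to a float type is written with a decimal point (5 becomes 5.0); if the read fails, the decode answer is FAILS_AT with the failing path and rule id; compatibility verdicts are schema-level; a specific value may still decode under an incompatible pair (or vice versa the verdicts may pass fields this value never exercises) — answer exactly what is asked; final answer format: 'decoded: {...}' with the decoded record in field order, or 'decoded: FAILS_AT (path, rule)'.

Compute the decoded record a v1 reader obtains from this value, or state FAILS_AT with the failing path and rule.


decoded: {"status": "RED", "addr": null, "balance": 1.5, "duration": 250, "active": false}

in Ticket below, arrows point writer -> reader
decoding the Ticket value with the v1 reader:
  status := "RED"
  addr := null (not supplied -> null)
  balance := 1.5
  duration := 250
  active := false
  => decoded: {"status": "RED", "addr": null, "balance": 1.5, "duration": 250, "active": false}
ruling out the remaining Ticket differences:
  field phone in record Money: type string changed to bool (its default is dropped) -> a verdict-level change on Ticket — the shown value reads the same
  field active in record Ticket: required changed to optional -> a verdict-level change on Ticket — the shown value reads the same
  added field street to record Money: optional string, tag 21 (in v2 it sits immediately before quantity) -> no rule fires on it and the decoded Ticket view is identical with or without it


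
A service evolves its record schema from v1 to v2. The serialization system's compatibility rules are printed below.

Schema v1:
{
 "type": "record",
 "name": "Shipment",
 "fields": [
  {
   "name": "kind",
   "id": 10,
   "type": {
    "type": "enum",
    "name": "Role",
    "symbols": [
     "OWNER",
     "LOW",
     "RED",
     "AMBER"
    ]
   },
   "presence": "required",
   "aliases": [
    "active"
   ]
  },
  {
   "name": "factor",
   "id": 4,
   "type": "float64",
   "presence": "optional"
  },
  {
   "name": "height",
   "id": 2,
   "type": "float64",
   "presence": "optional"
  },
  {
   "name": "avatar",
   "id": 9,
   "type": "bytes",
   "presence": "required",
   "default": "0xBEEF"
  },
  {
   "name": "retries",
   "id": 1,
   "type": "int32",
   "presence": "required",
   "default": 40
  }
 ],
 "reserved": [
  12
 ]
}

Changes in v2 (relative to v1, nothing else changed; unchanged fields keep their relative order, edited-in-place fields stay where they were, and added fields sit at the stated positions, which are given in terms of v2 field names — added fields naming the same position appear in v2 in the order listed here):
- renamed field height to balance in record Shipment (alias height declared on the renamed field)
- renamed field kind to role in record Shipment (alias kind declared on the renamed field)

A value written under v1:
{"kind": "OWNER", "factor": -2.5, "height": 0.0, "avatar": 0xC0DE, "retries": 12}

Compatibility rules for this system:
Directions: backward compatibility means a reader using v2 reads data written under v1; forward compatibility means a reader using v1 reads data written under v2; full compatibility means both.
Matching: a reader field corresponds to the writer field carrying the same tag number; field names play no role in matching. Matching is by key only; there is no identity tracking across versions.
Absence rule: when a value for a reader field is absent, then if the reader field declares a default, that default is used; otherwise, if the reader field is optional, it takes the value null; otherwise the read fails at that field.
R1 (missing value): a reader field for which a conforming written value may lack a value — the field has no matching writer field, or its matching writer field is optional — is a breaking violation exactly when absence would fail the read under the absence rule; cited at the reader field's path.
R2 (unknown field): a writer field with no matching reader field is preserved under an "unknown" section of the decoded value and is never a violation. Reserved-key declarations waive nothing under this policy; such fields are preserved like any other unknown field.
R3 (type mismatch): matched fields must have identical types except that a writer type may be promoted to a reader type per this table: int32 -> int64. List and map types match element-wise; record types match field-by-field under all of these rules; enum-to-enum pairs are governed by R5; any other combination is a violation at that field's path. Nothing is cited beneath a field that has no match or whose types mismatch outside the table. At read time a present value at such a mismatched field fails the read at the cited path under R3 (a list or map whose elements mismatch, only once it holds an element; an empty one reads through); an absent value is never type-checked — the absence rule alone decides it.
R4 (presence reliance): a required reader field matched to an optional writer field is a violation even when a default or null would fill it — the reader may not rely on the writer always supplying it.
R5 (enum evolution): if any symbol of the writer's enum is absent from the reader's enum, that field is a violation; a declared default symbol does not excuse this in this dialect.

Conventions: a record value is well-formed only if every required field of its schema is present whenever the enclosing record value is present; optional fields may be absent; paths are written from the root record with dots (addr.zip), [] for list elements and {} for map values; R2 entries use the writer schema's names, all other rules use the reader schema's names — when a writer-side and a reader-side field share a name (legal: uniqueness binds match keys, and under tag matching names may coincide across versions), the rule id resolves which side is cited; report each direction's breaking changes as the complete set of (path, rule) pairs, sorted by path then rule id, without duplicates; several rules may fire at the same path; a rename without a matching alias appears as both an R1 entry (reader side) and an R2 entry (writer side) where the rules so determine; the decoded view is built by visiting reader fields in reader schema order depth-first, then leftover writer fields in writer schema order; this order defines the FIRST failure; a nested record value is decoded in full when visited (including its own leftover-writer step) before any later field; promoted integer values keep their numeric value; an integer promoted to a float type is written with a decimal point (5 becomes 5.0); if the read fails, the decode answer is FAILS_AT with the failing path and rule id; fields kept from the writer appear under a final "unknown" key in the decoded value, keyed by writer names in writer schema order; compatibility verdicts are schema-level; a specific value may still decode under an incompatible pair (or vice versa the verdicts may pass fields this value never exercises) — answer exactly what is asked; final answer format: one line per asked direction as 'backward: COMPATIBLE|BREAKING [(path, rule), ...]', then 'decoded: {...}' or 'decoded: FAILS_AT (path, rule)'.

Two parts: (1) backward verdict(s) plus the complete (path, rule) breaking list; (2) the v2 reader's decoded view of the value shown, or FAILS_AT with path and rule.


in Shipment below, arrows point writer -> reader
backward pass over Shipment, reader schema v2, writer schema v1:
  Role -> Role, writer required: role aligns to kind
  float64 -> float64, writer optional: factor aligns to factor
  float64 -> float64, writer optional: balance aligns to height
  bytes -> bytes, writer required: avatar aligns to avatar
  int32 -> int32, writer required: retries aligns to retries
  => backward verdict for Shipment: COMPATIBLE, no violations
decoding the Shipment value with the v2 reader:
  role := "OWNER" (from writer kind)
  factor := -2.5
  balance := 0.0 (from writer height)
  avatar := 0xC0DE
  retries := 12
  => decoded: {"role": "OWNER", "factor": -2.5, "balance": 0.0, "avatar": 0xC0DE, "retries": 12}

backward: COMPATIBLE []; decoded: {"role": "OWNER", "factor": -2.5, "balance": 0.0, "avatar": 0xC0DE, "retries": 12}


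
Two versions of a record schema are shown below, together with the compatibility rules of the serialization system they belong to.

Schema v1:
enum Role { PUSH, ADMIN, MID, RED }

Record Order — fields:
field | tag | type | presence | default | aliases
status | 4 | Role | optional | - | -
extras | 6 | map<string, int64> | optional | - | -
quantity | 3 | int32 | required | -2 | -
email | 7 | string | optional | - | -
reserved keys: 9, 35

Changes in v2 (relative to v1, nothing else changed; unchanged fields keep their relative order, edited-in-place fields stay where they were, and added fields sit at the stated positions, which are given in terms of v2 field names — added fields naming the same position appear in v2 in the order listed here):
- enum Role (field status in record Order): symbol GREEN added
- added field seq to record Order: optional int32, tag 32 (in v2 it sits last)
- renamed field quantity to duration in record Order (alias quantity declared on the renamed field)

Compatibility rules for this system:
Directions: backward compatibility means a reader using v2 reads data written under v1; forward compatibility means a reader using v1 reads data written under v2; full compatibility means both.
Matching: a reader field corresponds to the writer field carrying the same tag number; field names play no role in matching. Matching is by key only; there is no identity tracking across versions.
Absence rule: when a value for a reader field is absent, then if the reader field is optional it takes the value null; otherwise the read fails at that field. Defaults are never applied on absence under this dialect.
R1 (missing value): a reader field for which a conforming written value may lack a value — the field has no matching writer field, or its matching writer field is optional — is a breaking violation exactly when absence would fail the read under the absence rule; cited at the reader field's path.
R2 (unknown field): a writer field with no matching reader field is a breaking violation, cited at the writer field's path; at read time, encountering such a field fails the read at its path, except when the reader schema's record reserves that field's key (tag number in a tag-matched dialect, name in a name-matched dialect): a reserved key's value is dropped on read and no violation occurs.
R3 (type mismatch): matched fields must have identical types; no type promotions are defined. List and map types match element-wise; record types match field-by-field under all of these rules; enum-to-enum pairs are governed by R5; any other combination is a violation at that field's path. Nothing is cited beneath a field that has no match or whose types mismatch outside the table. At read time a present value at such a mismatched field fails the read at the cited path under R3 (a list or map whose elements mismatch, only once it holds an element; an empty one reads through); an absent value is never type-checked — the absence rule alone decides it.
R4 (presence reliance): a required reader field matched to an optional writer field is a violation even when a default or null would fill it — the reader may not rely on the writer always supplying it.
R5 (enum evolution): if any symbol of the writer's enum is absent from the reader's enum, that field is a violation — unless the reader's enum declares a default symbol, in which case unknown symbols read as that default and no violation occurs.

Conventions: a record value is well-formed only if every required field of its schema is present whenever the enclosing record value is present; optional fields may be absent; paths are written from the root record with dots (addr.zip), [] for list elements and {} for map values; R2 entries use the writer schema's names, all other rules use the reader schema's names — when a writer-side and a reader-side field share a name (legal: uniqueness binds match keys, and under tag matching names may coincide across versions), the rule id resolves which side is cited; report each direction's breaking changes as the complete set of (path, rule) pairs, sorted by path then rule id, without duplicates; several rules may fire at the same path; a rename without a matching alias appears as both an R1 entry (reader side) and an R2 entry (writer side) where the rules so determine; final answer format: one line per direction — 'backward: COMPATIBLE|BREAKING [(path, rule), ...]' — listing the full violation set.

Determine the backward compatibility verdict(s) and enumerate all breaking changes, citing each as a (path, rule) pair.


backward: COMPATIBLE []

arrows below run writer -> reader for Order
backward pass over Order, reader schema v2, writer schema v1:
  Role -> Role, writer optional: status aligns to status
  map<string, int64> -> map<string, int64>, writer optional: extras aligns to extras
  int32 -> int32, writer required: duration aligns to quantity
  string -> string, writer optional: email aligns to email
  seq has no writer counterpart
  => backward: COMPATIBLE
diffs on Order not affecting the asked answer:
  enum Role (field status in record Order): symbol GREEN added -> affects forward compatibility only, which is not asked
  added field seq to record Order: optional int32, tag 32 (in v2 it sits last) -> affects forward compatibility only, which is not asked
  renamed field quantity to duration in record Order (alias quantity declared on the renamed field) -> inert for the asked Order verdict: nothing fires


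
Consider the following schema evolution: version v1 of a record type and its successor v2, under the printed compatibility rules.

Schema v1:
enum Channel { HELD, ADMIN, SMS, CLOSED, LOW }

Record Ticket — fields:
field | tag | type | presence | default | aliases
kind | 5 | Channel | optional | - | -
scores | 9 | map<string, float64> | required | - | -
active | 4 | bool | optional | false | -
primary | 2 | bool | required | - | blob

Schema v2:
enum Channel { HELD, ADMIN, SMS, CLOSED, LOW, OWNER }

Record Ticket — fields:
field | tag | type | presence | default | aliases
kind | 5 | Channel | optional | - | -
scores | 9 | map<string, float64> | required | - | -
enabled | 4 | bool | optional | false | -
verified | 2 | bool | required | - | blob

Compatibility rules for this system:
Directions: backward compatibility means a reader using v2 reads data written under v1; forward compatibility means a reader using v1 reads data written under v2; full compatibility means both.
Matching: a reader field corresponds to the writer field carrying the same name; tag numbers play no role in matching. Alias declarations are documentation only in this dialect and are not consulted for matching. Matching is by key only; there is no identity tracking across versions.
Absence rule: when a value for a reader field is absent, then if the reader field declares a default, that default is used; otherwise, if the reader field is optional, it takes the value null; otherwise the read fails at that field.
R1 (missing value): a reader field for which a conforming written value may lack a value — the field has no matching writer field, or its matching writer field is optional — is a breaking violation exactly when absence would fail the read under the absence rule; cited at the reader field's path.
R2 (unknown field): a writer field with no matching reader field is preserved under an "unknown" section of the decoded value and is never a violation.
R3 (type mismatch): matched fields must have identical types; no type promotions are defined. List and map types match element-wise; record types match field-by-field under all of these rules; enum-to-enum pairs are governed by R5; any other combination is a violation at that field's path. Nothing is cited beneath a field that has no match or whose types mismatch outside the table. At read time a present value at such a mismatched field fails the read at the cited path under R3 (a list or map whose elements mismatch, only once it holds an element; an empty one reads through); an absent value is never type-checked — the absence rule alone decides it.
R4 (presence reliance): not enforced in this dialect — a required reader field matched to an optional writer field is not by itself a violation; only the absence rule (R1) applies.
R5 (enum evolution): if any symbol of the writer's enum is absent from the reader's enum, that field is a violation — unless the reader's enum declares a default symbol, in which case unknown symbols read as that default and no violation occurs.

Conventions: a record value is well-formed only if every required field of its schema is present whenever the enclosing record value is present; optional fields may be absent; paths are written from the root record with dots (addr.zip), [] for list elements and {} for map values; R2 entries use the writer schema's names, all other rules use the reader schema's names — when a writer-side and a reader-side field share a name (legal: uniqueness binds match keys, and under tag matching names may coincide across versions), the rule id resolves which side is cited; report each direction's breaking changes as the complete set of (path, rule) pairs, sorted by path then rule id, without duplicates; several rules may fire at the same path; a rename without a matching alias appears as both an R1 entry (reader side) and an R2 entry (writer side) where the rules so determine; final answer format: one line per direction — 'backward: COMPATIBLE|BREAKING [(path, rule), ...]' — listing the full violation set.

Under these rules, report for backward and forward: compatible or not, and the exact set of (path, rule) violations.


backward: BREAKING [(verified, R1)]; forward: BREAKING [(kind, R5), (primary, R1)]

each type pair in Ticket: writer, then reader
backward pass over Ticket, reader schema v2, writer schema v1:
  kind: Channel -> Channel, writer optional; from kind
  scores: map<string, float64> -> map<string, float64>, writer required; from scores
  no writer field matches reader enabled
  no writer field matches reader verified
  leftover writer field: active
  leftover writer field: primary
  breaking: (verified, R1)
  => 1 violation(s): backward is BREAKING for Ticket
forward pass over Ticket, reader schema v1, writer schema v2:
  kind: Channel -> Channel, writer optional; from kind
  scores: map<string, float64> -> map<string, float64>, writer required; from scores
  no writer field matches reader active
  no writer field matches reader primary
  leftover writer field: enabled
  leftover writer field: verified
  breaking: (kind, R5)
  breaking: (primary, R1)
  => 2 violation(s): forward is BREAKING for Ticket
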